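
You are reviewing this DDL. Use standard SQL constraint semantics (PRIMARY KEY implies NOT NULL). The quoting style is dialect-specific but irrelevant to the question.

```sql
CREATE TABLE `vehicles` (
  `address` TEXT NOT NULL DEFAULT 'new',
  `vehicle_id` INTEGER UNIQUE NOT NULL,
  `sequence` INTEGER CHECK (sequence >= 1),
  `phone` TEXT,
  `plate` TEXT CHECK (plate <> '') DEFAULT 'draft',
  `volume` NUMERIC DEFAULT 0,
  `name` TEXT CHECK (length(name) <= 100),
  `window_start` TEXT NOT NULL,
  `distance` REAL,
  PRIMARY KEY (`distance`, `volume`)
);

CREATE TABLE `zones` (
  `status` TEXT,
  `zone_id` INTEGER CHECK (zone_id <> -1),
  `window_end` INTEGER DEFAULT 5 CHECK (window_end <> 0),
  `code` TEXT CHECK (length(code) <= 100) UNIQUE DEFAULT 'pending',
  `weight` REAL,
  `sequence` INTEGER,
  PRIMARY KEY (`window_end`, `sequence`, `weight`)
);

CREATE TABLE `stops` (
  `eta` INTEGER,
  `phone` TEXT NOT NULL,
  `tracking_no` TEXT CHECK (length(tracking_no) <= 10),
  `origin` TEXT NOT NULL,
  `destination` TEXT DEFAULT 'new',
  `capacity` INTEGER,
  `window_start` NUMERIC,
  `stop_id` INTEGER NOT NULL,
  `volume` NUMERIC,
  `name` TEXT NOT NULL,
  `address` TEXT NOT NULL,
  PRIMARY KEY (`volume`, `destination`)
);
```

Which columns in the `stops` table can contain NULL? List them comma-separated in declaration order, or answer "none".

- eta: no NOT NULL constraint applies → nullable.
- phone: declared NOT NULL → not nullable.
- tracking_no: CHECK does not forbid NULL (a CHECK constraint passes when its expression is NULL) → nullable.
- origin: declared NOT NULL → not nullable.
- destination: part of the PRIMARY KEY, which implies NOT NULL → not nullable.
- capacity: no NOT NULL constraint applies → nullable.
- window_start: no NOT NULL constraint applies → nullable.
- stop_id: declared NOT NULL → not nullable.
- volume: part of the PRIMARY KEY, which implies NOT NULL → not nullable.
- name: declared NOT NULL → not nullable.
- address: declared NOT NULL → not nullable.

eta, tracking_no, capacity, window_start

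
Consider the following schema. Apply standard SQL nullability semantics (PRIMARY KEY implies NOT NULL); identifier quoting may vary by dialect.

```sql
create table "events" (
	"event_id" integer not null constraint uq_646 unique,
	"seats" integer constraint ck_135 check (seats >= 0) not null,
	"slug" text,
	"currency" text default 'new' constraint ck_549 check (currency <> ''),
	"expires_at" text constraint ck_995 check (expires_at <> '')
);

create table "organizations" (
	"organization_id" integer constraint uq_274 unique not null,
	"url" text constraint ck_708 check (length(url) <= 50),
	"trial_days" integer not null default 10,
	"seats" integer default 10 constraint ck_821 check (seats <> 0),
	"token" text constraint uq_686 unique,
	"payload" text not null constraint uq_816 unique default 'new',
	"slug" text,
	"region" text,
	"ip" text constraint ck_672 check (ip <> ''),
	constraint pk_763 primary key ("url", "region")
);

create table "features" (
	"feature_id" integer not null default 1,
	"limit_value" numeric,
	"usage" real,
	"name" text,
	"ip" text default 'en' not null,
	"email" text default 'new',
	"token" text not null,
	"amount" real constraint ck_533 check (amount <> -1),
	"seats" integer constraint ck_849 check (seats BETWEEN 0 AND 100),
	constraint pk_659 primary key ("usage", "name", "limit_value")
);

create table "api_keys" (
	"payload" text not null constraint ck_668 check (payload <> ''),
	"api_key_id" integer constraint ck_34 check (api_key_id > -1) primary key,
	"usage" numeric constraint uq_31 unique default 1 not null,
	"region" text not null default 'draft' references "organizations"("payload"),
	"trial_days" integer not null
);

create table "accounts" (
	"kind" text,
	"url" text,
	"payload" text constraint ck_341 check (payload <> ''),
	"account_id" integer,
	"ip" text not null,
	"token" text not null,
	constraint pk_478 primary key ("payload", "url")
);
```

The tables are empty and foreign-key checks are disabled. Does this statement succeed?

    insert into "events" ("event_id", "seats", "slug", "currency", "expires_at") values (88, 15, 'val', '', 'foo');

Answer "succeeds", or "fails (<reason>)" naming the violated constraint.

The value '' for currency violates CHECK (currency <> '').

fails (CHECK on currency)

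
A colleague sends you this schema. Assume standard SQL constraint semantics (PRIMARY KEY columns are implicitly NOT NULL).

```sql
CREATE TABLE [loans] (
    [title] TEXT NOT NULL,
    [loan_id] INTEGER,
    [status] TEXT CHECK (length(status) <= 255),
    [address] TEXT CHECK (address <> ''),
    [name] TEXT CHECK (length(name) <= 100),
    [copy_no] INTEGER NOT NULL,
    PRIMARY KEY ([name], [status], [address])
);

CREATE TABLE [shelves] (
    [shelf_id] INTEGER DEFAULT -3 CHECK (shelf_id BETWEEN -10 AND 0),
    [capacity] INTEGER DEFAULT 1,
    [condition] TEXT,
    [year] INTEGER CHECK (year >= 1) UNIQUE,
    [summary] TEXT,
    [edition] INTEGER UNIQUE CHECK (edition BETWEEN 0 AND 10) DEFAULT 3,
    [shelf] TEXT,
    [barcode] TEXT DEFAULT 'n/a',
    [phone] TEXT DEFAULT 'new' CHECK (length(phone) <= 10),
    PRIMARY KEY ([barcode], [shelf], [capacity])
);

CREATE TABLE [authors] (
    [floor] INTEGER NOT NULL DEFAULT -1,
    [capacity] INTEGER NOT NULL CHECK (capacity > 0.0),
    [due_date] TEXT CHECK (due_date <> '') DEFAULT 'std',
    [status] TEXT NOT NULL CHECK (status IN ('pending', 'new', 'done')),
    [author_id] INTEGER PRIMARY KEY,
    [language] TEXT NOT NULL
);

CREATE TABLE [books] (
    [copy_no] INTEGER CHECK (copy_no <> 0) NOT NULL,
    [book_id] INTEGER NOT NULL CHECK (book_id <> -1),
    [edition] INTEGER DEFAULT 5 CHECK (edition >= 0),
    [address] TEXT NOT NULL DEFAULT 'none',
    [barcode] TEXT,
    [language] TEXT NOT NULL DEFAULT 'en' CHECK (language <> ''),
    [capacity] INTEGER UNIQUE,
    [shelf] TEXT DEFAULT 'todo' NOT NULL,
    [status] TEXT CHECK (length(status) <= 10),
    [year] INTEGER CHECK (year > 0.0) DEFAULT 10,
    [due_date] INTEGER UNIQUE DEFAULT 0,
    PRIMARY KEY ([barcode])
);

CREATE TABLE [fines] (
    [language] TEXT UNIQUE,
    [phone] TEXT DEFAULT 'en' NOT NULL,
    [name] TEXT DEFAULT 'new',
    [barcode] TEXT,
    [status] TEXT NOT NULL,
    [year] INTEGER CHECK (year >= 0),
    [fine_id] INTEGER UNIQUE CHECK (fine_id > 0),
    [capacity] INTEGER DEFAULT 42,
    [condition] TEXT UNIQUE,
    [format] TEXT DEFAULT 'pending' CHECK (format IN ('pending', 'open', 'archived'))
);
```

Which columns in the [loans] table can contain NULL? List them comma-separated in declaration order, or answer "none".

loan_id

- title: declared NOT NULL → not nullable.
- loan_id: no NOT NULL constraint applies → nullable.
- status: part of the PRIMARY KEY, which implies NOT NULL → not nullable.
- address: part of the PRIMARY KEY, which implies NOT NULL → not nullable.
- name: part of the PRIMARY KEY, which implies NOT NULL → not nullable.
- copy_no: declared NOT NULL → not nullable.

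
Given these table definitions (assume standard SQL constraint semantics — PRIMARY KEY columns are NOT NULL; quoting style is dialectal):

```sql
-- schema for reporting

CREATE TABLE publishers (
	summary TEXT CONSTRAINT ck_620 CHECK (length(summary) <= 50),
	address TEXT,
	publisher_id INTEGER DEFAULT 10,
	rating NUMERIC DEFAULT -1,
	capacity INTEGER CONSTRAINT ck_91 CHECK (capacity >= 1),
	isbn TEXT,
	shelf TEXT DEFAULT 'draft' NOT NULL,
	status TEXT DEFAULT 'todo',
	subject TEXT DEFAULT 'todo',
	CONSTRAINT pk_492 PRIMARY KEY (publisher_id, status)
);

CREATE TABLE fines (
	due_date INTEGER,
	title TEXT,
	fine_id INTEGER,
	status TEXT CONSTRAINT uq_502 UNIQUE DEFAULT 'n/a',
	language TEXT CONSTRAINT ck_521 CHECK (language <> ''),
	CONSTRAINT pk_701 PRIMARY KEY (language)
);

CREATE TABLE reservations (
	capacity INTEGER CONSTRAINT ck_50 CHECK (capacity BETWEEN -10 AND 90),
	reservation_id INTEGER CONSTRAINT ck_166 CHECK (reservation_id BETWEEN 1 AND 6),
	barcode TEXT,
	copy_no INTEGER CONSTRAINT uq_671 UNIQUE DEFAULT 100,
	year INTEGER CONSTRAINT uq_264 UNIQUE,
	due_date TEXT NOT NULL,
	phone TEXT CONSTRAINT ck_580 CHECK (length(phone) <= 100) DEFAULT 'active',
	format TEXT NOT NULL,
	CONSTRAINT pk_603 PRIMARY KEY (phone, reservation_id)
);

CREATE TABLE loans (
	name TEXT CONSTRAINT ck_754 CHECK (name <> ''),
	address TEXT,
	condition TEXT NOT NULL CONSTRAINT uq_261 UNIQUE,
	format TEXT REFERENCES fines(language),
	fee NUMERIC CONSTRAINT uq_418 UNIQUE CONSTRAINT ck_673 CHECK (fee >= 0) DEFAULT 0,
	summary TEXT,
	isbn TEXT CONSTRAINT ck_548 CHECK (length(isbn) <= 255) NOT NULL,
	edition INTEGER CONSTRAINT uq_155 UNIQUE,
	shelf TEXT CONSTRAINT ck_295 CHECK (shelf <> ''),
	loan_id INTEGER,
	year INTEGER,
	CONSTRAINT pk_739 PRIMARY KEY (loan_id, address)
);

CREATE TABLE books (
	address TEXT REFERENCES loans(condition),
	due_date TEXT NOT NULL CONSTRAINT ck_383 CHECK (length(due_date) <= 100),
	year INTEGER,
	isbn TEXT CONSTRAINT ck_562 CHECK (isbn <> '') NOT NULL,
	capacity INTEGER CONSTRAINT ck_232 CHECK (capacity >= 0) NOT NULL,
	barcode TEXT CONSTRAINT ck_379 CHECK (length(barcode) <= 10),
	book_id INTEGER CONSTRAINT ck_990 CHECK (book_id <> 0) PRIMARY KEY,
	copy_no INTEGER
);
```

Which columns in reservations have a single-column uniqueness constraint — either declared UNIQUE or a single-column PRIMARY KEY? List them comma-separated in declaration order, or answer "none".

- capacity: no UNIQUE or single-column PK constraint.
- reservation_id: part of a composite PRIMARY KEY — only the tuple is unique, not this column on its own.
- barcode: no UNIQUE or single-column PK constraint.
- copy_no: declared UNIQUE → unique.
- year: declared UNIQUE → unique.
- due_date: no UNIQUE or single-column PK constraint.
- phone: part of a composite PRIMARY KEY — only the tuple is unique, not this column on its own.
- format: no UNIQUE or single-column PK constraint.

copy_no, year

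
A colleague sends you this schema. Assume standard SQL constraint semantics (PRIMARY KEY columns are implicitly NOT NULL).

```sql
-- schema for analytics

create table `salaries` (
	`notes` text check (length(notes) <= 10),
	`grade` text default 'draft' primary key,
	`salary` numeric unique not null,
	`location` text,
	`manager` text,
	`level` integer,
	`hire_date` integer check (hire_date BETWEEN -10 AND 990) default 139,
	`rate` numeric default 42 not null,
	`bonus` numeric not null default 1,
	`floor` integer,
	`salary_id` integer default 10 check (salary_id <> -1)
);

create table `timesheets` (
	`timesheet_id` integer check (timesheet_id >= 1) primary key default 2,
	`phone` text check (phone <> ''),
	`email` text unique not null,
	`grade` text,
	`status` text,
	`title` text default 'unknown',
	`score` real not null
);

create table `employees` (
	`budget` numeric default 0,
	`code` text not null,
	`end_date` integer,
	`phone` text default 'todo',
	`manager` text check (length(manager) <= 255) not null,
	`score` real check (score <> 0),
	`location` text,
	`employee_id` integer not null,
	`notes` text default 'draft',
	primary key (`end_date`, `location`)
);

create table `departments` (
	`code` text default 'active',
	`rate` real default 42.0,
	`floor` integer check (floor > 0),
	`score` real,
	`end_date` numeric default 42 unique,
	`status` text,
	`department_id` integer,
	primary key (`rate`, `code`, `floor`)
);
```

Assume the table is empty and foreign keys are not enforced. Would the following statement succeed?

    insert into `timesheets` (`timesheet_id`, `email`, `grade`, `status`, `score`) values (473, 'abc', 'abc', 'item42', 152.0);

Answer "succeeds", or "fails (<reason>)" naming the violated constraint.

succeeds

NOT NULL columns: email is supplied; score is supplied; timesheet_id is supplied.
CHECK constraints: 473 satisfies (timesheet_id >= 1).
No constraint is violated.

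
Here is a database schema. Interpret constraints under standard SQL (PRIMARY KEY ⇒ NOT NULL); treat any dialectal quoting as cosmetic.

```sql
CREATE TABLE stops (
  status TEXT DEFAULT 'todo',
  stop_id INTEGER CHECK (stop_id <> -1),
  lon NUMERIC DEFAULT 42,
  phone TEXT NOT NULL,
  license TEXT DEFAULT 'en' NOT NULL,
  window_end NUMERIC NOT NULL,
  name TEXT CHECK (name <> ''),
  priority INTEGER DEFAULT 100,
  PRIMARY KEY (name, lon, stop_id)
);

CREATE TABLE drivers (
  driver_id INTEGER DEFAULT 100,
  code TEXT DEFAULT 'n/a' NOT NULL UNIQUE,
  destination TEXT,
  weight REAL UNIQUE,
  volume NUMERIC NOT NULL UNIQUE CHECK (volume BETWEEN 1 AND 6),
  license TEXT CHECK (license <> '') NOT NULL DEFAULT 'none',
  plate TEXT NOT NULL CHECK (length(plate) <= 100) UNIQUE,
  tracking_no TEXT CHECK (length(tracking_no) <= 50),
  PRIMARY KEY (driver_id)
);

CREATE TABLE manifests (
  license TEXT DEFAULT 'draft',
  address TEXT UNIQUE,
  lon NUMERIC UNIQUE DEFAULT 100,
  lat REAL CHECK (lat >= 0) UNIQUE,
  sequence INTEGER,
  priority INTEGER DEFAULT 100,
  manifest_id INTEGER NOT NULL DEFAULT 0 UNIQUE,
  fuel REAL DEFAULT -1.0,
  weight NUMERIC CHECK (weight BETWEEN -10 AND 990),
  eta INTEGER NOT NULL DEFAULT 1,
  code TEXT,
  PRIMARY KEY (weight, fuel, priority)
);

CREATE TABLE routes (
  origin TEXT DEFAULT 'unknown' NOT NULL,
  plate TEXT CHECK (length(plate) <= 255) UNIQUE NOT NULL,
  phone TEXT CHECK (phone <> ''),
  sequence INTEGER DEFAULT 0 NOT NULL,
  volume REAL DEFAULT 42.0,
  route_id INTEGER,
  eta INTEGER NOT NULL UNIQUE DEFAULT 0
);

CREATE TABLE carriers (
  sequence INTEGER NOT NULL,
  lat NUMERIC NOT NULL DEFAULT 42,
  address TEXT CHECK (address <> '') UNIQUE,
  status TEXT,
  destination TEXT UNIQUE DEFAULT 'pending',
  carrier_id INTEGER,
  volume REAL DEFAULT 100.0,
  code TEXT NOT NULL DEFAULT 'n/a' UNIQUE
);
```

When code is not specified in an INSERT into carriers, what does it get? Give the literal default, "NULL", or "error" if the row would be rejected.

'n/a'

code has an explicit DEFAULT 'n/a'.
When the column is omitted from an INSERT, that default is used.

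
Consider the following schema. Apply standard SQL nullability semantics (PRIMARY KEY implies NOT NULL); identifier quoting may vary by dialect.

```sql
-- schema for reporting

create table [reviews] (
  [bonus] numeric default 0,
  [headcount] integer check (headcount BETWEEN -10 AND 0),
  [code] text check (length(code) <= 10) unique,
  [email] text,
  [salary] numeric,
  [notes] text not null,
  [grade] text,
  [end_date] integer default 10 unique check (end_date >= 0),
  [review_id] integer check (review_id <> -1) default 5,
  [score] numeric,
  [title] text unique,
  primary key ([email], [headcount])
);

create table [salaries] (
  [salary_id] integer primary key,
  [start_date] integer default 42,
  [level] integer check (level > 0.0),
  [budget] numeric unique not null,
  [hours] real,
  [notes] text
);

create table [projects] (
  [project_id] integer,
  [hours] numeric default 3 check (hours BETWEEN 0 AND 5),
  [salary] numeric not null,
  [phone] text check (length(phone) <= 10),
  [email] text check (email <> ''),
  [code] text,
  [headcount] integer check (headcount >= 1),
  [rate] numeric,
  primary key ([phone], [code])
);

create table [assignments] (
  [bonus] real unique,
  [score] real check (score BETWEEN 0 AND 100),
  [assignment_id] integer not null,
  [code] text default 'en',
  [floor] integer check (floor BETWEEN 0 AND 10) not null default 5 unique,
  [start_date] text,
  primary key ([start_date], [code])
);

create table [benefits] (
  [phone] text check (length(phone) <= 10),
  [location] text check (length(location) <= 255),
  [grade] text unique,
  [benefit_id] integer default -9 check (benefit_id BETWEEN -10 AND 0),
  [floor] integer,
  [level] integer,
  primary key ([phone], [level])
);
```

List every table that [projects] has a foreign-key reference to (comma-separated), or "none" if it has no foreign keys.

No column in projects has a REFERENCES clause.

none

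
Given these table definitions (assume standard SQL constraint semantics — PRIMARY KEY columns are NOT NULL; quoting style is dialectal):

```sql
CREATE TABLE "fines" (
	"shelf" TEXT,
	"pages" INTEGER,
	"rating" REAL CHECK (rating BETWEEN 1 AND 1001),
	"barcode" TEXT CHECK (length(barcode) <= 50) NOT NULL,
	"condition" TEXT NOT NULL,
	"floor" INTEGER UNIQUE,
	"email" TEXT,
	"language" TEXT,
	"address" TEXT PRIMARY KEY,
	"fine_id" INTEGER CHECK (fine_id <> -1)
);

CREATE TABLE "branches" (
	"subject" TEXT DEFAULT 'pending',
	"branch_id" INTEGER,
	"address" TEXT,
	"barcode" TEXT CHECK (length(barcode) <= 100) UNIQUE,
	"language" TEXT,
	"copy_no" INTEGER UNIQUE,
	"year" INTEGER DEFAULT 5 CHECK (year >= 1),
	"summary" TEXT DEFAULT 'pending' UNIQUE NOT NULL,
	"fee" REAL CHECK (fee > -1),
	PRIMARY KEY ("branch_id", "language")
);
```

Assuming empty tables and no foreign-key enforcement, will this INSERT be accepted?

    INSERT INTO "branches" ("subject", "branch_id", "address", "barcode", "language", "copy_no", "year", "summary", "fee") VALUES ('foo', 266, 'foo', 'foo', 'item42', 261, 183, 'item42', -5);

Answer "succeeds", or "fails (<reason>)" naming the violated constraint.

fails (CHECK on fee)

The value -5 for fee violates CHECK (fee > -1).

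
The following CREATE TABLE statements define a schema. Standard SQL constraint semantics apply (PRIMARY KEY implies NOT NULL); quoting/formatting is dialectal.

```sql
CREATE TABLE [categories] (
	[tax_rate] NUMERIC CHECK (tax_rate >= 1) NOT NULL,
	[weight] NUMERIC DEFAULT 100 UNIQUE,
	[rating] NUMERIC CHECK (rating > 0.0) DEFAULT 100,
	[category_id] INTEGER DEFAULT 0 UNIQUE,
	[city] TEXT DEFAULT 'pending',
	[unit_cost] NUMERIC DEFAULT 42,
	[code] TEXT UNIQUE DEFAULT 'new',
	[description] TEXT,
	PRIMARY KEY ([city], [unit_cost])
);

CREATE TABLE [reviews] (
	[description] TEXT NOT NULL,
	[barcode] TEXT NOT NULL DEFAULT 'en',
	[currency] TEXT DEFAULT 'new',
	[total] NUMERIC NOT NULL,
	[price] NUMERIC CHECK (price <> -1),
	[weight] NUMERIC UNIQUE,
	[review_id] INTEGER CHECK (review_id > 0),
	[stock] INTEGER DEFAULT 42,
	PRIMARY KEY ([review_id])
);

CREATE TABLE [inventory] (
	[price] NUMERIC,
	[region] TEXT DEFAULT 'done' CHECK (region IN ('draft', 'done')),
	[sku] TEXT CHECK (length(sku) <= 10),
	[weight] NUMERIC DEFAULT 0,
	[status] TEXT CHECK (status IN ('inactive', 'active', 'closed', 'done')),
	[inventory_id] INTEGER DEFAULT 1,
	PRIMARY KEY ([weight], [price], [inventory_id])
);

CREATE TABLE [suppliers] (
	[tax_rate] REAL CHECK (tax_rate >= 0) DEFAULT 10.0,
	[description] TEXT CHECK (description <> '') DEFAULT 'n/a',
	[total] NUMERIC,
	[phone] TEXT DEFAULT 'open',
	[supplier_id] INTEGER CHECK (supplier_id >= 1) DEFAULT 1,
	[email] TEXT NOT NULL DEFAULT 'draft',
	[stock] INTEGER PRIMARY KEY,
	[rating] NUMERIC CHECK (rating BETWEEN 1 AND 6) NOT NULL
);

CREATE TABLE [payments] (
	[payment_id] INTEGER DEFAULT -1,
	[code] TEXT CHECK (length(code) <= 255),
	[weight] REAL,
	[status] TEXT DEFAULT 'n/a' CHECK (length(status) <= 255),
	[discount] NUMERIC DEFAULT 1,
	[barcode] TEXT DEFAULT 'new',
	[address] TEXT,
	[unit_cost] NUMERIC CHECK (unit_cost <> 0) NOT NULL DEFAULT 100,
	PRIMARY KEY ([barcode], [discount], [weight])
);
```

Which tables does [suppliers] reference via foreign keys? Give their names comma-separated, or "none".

No column in suppliers has a REFERENCES clause.

none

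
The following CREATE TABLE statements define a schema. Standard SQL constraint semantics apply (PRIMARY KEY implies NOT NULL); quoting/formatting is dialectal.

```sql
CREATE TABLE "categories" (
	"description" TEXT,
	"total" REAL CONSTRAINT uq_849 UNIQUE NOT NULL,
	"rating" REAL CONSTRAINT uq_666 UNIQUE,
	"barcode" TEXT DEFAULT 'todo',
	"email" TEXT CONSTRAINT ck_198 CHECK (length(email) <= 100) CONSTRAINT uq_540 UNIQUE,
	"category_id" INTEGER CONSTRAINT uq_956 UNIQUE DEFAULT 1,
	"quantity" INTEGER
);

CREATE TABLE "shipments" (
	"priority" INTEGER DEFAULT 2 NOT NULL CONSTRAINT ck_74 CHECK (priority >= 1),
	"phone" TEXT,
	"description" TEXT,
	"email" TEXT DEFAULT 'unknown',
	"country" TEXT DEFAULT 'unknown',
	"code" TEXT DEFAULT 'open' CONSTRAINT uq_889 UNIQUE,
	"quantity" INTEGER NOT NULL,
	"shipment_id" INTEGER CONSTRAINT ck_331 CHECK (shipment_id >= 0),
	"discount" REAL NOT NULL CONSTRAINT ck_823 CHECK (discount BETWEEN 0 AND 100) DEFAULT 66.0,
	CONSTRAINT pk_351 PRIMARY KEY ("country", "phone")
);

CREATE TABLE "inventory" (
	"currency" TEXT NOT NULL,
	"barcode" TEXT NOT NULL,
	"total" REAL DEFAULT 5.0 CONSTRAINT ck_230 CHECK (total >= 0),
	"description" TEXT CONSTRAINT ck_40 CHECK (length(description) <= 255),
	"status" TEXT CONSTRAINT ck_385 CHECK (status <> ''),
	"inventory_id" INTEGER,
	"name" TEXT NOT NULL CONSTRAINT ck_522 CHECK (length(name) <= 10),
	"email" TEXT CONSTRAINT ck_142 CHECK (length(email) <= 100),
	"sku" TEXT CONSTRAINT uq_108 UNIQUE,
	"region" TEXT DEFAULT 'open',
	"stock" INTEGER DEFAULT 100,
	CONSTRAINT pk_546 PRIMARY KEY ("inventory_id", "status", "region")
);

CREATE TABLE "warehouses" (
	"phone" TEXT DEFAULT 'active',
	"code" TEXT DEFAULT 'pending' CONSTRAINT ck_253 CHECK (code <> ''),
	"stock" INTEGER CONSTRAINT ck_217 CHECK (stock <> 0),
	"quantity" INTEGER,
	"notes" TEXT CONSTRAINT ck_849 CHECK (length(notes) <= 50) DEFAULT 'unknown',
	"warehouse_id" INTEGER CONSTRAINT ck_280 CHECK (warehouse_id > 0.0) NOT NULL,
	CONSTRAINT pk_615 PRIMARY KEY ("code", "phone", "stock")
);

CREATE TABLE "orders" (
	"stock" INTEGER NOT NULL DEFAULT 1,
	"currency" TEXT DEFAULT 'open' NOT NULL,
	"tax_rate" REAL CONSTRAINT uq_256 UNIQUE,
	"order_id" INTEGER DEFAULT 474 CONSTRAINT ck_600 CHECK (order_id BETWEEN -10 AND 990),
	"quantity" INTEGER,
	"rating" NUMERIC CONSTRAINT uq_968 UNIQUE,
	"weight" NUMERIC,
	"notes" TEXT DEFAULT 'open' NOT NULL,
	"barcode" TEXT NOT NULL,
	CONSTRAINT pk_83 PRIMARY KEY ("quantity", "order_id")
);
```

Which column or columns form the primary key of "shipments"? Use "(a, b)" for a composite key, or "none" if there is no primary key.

(country, phone)

A table-level PRIMARY KEY clause names 2 columns: country, phone.
This is a composite key — the combination is unique, not each column individually.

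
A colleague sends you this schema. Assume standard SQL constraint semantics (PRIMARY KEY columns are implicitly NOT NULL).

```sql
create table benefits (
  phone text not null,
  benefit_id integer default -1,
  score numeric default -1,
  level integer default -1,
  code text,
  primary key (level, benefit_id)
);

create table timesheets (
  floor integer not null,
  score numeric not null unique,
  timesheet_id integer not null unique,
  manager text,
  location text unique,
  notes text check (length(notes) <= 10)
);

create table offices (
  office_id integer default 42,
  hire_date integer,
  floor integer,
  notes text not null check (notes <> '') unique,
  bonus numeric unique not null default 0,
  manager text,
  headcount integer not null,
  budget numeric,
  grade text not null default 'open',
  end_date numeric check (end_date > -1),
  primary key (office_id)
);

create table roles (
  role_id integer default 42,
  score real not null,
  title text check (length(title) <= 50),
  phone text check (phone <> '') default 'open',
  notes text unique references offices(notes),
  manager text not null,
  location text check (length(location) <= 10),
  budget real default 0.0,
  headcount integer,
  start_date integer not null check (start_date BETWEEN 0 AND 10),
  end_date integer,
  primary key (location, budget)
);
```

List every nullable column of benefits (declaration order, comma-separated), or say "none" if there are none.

score, code

- phone: declared NOT NULL → not nullable.
- benefit_id: part of the PRIMARY KEY, which implies NOT NULL → not nullable.
- score: DEFAULT only fills an omitted column; an explicit NULL is still allowed → nullable.
- level: part of the PRIMARY KEY, which implies NOT NULL → not nullable.
- code: no NOT NULL constraint applies → nullable.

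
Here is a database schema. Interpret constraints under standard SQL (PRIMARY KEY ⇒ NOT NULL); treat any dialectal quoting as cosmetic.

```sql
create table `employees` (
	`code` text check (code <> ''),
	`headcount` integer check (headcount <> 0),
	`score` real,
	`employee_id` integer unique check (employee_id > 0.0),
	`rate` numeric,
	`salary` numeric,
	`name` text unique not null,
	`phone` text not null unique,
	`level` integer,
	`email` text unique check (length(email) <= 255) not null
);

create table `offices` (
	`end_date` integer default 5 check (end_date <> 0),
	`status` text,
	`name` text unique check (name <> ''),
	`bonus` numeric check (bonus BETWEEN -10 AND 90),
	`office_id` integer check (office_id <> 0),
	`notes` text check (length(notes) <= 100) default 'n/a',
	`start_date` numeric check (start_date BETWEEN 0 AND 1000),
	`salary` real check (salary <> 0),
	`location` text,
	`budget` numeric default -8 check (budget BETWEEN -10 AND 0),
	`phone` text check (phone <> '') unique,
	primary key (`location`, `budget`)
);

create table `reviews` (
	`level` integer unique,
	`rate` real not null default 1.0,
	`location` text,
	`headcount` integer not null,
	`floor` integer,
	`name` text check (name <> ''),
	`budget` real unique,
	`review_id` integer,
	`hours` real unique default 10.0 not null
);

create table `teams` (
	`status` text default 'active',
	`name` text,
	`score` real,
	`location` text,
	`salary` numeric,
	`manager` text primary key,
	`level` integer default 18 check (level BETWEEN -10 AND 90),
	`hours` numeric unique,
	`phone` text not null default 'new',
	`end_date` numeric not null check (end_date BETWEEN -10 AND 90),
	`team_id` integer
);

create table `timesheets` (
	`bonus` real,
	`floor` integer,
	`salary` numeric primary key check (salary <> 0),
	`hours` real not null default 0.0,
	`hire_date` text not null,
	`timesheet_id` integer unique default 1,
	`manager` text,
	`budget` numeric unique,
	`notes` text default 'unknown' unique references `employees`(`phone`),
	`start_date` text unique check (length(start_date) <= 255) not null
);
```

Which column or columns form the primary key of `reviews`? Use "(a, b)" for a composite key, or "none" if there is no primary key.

none

No column is declared PRIMARY KEY inline, and there is no table-level PRIMARY KEY clause in reviews.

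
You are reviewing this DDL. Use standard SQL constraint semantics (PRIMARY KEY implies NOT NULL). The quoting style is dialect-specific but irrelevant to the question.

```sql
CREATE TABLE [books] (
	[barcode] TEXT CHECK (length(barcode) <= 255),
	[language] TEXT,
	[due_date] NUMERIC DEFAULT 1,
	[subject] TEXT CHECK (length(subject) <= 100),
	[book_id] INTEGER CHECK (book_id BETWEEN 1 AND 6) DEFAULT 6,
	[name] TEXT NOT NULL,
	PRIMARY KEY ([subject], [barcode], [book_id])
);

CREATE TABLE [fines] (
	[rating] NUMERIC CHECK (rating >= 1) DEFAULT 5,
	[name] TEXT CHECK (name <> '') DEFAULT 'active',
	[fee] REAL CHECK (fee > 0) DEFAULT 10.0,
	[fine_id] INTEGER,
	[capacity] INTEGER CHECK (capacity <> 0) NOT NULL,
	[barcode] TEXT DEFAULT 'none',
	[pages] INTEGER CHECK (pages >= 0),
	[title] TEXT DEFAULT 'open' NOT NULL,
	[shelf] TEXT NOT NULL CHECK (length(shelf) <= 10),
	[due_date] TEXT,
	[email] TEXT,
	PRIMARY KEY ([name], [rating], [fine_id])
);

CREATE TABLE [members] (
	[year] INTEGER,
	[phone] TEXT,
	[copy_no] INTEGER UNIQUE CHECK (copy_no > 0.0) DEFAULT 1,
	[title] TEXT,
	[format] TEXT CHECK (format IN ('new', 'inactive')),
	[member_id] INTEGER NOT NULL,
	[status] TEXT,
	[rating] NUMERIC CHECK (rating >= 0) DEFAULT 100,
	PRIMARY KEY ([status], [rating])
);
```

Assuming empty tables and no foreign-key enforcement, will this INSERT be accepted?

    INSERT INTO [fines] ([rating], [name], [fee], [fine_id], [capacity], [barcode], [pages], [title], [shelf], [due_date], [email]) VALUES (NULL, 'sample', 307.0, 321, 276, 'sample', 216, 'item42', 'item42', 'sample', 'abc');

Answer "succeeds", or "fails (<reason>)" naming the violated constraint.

fails (NOT NULL on rating)

rating is explicitly set to NULL, but rating is part of the PRIMARY KEY (implied NOT NULL).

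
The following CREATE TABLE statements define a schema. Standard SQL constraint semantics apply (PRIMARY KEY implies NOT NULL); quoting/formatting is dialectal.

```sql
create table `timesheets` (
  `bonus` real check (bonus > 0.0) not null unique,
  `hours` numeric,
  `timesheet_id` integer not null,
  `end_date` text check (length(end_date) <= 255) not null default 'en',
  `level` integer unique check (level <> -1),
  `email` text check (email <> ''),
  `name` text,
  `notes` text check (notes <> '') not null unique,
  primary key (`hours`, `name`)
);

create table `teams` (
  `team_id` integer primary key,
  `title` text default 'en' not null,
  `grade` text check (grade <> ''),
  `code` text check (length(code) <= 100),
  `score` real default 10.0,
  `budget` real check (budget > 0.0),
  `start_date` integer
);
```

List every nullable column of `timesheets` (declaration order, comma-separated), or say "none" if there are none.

- bonus: declared NOT NULL → not nullable.
- hours: part of the PRIMARY KEY, which implies NOT NULL → not nullable.
- timesheet_id: declared NOT NULL → not nullable.
- end_date: declared NOT NULL → not nullable.
- level: CHECK does not forbid NULL (a CHECK constraint passes when its expression is NULL) → nullable.
- email: CHECK does not forbid NULL (a CHECK constraint passes when its expression is NULL) → nullable.
- name: part of the PRIMARY KEY, which implies NOT NULL → not nullable.
- notes: declared NOT NULL → not nullable.

level, email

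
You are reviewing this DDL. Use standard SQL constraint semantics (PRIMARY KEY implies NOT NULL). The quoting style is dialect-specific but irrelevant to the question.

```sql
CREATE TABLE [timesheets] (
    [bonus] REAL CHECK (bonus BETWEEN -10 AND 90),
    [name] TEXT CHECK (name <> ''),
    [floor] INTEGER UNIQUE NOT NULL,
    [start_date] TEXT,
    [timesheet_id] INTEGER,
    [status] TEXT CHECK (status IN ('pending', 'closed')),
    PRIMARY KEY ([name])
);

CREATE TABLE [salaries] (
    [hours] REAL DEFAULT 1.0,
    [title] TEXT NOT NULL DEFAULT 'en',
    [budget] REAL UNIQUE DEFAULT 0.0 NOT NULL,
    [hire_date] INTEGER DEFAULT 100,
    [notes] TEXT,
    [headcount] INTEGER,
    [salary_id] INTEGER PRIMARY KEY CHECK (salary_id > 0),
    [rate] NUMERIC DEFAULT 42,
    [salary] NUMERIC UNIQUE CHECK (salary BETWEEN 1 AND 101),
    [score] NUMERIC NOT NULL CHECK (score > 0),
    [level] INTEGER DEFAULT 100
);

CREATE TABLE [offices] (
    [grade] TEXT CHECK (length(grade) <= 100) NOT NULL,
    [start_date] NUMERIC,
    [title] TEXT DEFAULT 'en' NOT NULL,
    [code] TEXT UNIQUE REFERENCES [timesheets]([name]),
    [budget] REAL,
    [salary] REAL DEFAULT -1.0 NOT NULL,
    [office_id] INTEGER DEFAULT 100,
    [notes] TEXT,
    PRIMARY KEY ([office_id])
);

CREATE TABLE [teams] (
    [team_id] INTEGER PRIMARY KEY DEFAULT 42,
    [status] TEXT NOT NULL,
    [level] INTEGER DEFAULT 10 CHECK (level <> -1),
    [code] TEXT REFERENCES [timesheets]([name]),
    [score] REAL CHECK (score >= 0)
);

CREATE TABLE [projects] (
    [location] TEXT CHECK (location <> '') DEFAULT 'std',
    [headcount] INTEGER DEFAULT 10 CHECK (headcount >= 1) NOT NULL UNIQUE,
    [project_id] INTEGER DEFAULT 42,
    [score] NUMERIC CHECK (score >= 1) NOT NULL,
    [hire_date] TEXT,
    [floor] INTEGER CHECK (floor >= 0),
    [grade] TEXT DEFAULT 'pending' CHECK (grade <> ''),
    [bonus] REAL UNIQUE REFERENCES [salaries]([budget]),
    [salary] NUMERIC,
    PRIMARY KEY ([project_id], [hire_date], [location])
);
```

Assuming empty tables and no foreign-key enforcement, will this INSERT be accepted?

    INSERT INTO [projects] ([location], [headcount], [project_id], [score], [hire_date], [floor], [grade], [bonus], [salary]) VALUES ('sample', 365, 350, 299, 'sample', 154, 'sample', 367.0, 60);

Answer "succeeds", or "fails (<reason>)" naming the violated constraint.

succeeds

NOT NULL columns: headcount is supplied; hire_date is supplied; location is supplied; project_id is supplied; score is supplied.
CHECK constraints: 'sample' satisfies (location <> ''); 365 satisfies (headcount >= 1); 299 satisfies (score >= 1); 154 satisfies (floor >= 0); 'sample' satisfies (grade <> '').
No constraint is violated.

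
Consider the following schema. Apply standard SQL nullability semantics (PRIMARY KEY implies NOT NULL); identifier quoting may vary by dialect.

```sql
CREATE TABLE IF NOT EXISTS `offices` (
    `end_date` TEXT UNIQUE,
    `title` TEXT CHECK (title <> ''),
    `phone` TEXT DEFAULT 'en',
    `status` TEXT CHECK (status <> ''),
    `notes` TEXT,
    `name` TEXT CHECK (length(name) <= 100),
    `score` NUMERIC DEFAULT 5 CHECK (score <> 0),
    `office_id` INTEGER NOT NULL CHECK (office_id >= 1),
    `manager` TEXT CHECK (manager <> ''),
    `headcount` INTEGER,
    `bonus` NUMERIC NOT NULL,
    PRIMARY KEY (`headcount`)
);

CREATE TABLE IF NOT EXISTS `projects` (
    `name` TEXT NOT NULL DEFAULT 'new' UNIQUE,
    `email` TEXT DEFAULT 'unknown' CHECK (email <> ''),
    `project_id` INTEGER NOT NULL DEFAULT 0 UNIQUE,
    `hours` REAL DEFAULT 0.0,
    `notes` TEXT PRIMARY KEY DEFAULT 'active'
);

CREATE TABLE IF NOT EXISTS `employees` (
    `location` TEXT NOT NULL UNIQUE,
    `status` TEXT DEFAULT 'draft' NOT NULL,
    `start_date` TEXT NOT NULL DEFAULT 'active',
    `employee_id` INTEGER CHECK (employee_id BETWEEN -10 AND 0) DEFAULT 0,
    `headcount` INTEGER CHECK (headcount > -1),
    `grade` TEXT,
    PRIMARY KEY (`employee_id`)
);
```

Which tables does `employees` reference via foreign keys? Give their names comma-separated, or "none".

none

No column in employees has a REFERENCES clause.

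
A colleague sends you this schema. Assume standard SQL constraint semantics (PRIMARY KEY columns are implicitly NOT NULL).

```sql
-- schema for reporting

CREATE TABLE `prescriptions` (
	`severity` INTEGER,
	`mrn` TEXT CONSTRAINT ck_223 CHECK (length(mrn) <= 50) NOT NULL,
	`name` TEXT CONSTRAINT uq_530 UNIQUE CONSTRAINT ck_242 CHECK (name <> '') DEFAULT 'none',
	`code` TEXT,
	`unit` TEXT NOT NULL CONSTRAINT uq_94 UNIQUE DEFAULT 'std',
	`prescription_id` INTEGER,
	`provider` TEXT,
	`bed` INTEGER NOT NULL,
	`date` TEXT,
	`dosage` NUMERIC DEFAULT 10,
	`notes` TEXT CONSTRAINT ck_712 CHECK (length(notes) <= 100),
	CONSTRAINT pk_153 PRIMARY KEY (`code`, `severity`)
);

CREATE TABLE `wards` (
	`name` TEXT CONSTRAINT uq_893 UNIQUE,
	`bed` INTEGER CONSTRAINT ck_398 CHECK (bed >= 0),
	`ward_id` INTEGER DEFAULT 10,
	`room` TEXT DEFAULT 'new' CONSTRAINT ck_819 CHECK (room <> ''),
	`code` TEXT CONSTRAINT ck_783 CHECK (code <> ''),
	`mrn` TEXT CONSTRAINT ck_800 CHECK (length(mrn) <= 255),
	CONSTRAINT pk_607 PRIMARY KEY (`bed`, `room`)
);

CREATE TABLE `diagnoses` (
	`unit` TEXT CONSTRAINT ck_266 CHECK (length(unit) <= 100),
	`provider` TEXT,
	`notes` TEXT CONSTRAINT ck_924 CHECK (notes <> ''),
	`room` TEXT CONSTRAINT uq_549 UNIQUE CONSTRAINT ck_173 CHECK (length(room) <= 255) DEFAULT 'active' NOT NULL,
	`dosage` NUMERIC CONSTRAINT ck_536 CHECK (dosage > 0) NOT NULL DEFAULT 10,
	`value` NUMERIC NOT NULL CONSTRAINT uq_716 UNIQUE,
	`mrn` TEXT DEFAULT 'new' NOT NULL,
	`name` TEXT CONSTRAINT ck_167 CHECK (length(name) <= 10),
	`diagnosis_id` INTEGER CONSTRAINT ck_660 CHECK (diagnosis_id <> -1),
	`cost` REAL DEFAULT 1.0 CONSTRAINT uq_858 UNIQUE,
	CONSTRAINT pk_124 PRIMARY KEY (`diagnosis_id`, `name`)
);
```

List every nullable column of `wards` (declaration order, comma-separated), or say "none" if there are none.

- name: UNIQUE does not imply NOT NULL → nullable.
- bed: part of the PRIMARY KEY, which implies NOT NULL → not nullable.
- ward_id: DEFAULT only fills an omitted column; an explicit NULL is still allowed → nullable.
- room: part of the PRIMARY KEY, which implies NOT NULL → not nullable.
- code: CHECK does not forbid NULL (a CHECK constraint passes when its expression is NULL) → nullable.
- mrn: CHECK does not forbid NULL (a CHECK constraint passes when its expression is NULL) → nullable.

name, ward_id, code, mrn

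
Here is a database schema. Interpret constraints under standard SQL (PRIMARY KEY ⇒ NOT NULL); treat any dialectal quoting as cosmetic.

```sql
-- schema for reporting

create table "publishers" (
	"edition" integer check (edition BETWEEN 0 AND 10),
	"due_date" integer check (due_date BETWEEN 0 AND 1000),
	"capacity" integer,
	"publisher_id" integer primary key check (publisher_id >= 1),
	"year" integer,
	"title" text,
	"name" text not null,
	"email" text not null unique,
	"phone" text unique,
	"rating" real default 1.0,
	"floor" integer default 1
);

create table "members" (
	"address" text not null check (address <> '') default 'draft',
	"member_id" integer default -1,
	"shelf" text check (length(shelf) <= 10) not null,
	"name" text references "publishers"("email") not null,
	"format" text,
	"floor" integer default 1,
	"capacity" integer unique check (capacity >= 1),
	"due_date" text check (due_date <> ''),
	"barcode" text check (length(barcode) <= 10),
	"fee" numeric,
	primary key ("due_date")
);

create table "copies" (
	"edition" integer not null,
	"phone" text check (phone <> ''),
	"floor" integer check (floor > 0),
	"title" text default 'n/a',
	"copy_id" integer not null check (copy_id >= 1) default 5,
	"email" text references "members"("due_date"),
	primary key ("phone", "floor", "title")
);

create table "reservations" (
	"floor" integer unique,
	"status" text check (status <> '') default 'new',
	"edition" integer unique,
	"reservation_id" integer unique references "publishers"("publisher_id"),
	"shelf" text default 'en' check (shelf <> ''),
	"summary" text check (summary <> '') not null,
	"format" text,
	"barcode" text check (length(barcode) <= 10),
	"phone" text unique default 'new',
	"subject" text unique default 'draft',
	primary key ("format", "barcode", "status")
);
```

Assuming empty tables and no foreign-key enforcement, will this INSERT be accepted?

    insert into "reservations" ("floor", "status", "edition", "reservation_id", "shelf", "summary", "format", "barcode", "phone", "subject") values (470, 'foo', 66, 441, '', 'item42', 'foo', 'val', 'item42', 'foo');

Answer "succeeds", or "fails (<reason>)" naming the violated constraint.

The value '' for shelf violates CHECK (shelf <> '').

fails (CHECK on shelf)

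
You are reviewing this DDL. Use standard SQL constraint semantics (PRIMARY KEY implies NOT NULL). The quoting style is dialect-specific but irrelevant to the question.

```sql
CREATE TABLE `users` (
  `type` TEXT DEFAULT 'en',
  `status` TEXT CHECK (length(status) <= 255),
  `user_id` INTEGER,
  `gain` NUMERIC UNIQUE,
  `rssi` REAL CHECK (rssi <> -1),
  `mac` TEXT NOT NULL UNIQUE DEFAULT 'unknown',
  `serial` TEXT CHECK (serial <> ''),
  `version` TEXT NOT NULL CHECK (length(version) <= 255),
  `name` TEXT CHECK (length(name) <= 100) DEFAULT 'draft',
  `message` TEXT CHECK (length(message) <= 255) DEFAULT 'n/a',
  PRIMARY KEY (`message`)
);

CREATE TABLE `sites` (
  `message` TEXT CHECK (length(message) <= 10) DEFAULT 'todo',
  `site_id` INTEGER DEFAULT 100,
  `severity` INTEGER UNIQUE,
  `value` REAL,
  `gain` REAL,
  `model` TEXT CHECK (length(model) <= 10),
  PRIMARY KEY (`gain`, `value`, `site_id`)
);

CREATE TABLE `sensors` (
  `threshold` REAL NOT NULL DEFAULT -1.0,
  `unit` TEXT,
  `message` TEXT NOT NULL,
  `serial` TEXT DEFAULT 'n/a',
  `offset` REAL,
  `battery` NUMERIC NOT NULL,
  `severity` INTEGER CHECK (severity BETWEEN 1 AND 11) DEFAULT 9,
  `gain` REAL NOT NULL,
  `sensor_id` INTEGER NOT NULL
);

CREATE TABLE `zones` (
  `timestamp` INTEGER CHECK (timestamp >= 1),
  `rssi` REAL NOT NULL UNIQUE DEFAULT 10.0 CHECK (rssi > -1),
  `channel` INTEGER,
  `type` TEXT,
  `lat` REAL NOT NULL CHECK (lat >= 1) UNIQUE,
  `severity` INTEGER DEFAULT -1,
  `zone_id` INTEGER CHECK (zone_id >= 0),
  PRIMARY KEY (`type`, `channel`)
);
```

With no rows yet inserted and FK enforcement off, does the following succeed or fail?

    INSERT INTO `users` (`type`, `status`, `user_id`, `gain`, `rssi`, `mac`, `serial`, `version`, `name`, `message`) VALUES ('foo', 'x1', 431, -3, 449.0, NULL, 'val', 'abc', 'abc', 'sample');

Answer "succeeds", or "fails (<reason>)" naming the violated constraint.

fails (NOT NULL on mac)

mac is explicitly set to NULL, but mac is declared NOT NULL.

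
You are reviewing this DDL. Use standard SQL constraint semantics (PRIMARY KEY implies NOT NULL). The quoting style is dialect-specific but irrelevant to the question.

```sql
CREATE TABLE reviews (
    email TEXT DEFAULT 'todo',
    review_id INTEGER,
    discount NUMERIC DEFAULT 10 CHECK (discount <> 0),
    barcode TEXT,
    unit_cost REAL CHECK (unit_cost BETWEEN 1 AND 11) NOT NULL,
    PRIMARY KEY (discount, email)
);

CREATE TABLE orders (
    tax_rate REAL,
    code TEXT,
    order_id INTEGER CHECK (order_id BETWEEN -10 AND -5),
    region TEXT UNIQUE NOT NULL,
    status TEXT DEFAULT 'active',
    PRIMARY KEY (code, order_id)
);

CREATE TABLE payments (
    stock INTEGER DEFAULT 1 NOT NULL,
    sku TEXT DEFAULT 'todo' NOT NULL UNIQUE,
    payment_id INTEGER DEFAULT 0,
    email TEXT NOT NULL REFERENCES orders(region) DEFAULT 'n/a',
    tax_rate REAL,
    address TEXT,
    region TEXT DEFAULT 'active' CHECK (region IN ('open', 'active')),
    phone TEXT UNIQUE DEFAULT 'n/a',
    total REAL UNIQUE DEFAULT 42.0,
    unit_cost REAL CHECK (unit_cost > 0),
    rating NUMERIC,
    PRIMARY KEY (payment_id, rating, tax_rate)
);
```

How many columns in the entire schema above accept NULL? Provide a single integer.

9

reviews: 2 nullable (review_id, barcode — PK (discount, email) and explicit NOT NULL columns excluded).
orders: 2 nullable (tax_rate, status — PK (code, order_id) and explicit NOT NULL columns excluded).
payments: 5 nullable (address, region, phone, total, unit_cost — PK (payment_id, rating, tax_rate) and explicit NOT NULL columns excluded).
Total: 2 + 2 + 5 = 9.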